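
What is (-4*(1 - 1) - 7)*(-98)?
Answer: 686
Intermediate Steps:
(-4*(1 - 1) - 7)*(-98) = (-4*0 - 7)*(-98) = (0 - 7)*(-98) = -7*(-98) = 686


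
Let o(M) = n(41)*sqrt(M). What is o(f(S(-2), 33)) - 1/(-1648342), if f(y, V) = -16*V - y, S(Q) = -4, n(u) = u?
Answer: 1/1648342 + 82*I*sqrt(131) ≈ 6.0667e-7 + 938.53*I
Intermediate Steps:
f(y, V) = -y - 16*V
o(M) = 41*sqrt(M)
o(f(S(-2), 33)) - 1/(-1648342) = 41*sqrt(-1*(-4) - 16*33) - 1/(-1648342) = 41*sqrt(4 - 528) - 1*(-1/1648342) = 41*sqrt(-524) + 1/1648342 = 41*(2*I*sqrt(131)) + 1/1648342 = 82*I*sqrt(131) + 1/1648342 = 1/1648342 + 82*I*sqrt(131)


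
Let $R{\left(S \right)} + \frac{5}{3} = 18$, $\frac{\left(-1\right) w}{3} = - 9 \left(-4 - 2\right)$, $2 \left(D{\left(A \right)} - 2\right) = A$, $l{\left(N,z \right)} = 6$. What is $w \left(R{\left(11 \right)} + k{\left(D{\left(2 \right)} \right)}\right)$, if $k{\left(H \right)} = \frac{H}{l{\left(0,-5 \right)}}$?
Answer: $-2727$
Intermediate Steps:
$D{\left(A \right)} = 2 + \frac{A}{2}$
$w = -162$ ($w = - 3 \left(- 9 \left(-4 - 2\right)\right) = - 3 \left(\left(-9\right) \left(-6\right)\right) = \left(-3\right) 54 = -162$)
$R{\left(S \right)} = \frac{49}{3}$ ($R{\left(S \right)} = - \frac{5}{3} + 18 = \frac{49}{3}$)
$k{\left(H \right)} = \frac{H}{6}$
$w \left(R{\left(11 \right)} + k{\left(D{\left(2 \right)} \right)}\right) = - 162 \left(\frac{49}{3} + \frac{2 + \frac{1}{2} \cdot 2}{6}\right) = - 162 \left(\frac{49}{3} + \frac{2 + 1}{6}\right) = - 162 \left(\frac{49}{3} + \frac{1}{6} \cdot 3\right) = - 162 \left(\frac{49}{3} + \frac{1}{2}\right) = \left(-162\right) \frac{101}{6} = -2727$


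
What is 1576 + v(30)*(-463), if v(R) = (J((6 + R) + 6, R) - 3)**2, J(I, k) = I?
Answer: -702647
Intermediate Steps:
v(R) = (9 + R)**2 (v(R) = (((6 + R) + 6) - 3)**2 = ((12 + R) - 3)**2 = (9 + R)**2)
1576 + v(30)*(-463) = 1576 + (9 + 30)**2*(-463) = 1576 + 39**2*(-463) = 1576 + 1521*(-463) = 1576 - 704223 = -702647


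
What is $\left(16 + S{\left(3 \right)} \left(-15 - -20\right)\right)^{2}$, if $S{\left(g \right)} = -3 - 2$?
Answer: $81$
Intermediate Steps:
$S{\left(g \right)} = -5$ ($S{\left(g \right)} = -3 - 2 = -5$)
$\left(16 + S{\left(3 \right)} \left(-15 - -20\right)\right)^{2} = \left(16 - 5 \left(-15 - -20\right)\right)^{2} = \left(16 - 5 \left(-15 + 20\right)\right)^{2} = \left(16 - 25\right)^{2} = \left(-9\right)^{2} = 81$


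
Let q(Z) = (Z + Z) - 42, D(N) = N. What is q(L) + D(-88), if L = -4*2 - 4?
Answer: -154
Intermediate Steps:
L = -12 (L = -8 - 4 = -12)
q(Z) = -42 + 2*Z (q(Z) = 2*Z - 42 = -42 + 2*Z)
q(L) + D(-88) = (-42 + 2*(-12)) - 88 = (-42 - 24) - 88 = -66 - 88 = -154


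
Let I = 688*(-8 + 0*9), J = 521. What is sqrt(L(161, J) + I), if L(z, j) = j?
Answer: I*sqrt(4983) ≈ 70.59*I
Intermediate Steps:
I = -5504 (I = 688*(-8 + 0) = 688*(-8) = -5504)
sqrt(L(161, J) + I) = sqrt(521 - 5504) = sqrt(-4983) = I*sqrt(4983)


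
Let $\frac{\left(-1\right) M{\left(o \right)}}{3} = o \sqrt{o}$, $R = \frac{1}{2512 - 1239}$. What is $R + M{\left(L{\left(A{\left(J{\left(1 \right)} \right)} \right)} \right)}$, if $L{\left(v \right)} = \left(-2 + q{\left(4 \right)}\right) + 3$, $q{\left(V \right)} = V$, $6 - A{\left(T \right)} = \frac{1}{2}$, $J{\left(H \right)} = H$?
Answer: $\frac{1}{1273} - 15 \sqrt{5} \approx -33.54$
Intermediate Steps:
$A{\left(T \right)} = \frac{11}{2}$ ($A{\left(T \right)} = 6 - \frac{1}{2} = \frac{11}{2}$)
$L{\left(v \right)} = 5$ ($L{\left(v \right)} = \left(-2 + 4\right) + 3 = 2 + 3 = 5$)
$R = \frac{1}{1273} \approx 0.00078555$
$M{\left(o \right)} = - 3 o^{\frac{3}{2}}$ ($M{\left(o \right)} = - 3 o \sqrt{o} = - 3 o^{\frac{3}{2}}$)
$R + M{\left(L{\left(A{\left(J{\left(1 \right)} \right)} \right)} \right)} = \frac{1}{1273} - 3 \cdot 5^{\frac{3}{2}} = \frac{1}{1273} - 3 \cdot 5 \sqrt{5} = \frac{1}{1273} - 15 \sqrt{5}$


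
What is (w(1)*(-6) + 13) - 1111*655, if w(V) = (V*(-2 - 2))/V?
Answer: -727668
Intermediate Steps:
w(V) = -4 (w(V) = (V*(-4))/V = (-4*V)/V = -4)
(w(1)*(-6) + 13) - 1111*655 = (-4*(-6) + 13) - 1111*655 = (24 + 13) - 727705 = 37 - 727705 = -727668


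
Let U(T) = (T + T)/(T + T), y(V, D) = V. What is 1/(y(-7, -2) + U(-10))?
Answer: -⅙ ≈ -0.16667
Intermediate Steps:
U(T) = 1 (U(T) = (2*T)/((2*T)) = (2*T)*(1/(2*T)) = 1)
1/(y(-7, -2) + U(-10)) = 1/(-7 + 1) = 1/(-6) = -⅙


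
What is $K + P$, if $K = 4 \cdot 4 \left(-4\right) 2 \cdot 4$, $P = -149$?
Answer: $-661$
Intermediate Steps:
$K = -512$ ($K = 16 \left(-4\right) 2 \cdot 4 = \left(-64\right) 2 \cdot 4 = \left(-128\right) 4 = -512$)
$K + P = -512 - 149 = -661$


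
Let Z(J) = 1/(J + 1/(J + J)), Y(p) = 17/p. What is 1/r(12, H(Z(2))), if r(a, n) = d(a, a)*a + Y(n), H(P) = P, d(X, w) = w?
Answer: 4/729 ≈ 0.0054870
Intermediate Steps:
Z(J) = 1/(J + 1/(2*J))
r(a, n) = a² + 17/n (r(a, n) = a*a + 17/n = a² + 17/n)
1/r(12, H(Z(2))) = 1/(12² + 17/((2*2/(1 + 2*2²)))) = 1/(144 + 17/((2*2/(1 + 2*4)))) = 1/(144 + 17/((2*2/(1 + 8)))) = 1/(144 + 17/((2*2/9))) = 1/(144 + 17/((2*2*(⅑)))) = 1/(144 + 17/(4/9)) = 1/(144 + 17*(9/4)) = 1/(144 + 153/4) = 1/(729/4) = 4/729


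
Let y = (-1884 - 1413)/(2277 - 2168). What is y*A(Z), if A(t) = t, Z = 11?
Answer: -36267/109 ≈ -332.72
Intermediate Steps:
y = -3297/109 ≈ -30.248
y*A(Z) = -3297/109*11 = -36267/109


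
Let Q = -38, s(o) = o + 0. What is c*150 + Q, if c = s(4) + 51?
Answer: 8212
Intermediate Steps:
s(o) = o
c = 55 (c = 4 + 51 = 55)
c*150 + Q = 55*150 - 38 = 8250 - 38 = 8212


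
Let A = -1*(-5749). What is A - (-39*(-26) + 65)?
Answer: 4670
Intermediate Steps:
A = 5749
A - (-39*(-26) + 65) = 5749 - (-39*(-26) + 65) = 5749 - (1014 + 65) = 5749 - 1*1079 = 5749 - 1079 = 4670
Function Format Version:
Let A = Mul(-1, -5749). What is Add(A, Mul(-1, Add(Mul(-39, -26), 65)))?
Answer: 4670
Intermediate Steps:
A = 5749
Add(A, Mul(-1, Add(Mul(-39, -26), 65))) = Add(5749, Mul(-1, Add(Mul(-39, -26), 65))) = Add(5749, Mul(-1, Add(1014, 65))) = Add(5749, Mul(-1, 1079)) = Add(5749, -1079) = 4670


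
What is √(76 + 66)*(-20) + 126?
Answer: 126 - 20*√142 ≈ -112.33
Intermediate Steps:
√(76 + 66)*(-20) + 126 = √142*(-20) + 126 = -20*√142 + 126 = 126 - 20*√142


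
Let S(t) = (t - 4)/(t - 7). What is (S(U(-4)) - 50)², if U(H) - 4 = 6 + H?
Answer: 2704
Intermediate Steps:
U(H) = 10 + H (U(H) = 4 + (6 + H) = 10 + H)
S(t) = (-4 + t)/(-7 + t)
(S(U(-4)) - 50)² = ((-4 + (10 - 4))/(-7 + (10 - 4)) - 50)² = ((-4 + 6)/(-7 + 6) - 50)² = (2/(-1) - 50)² = (-1*2 - 50)² = (-2 - 50)² = (-52)² = 2704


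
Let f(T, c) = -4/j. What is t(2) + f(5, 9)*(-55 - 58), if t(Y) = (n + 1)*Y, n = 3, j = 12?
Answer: 137/3 ≈ 45.667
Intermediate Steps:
f(T, c) = -⅓ (f(T, c) = -4/12 = -4*1/12 = -⅓)
t(Y) = 4*Y (t(Y) = (3 + 1)*Y = 4*Y)
t(2) + f(5, 9)*(-55 - 58) = 4*2 - (-55 - 58)/3 = 8 - ⅓*(-113) = 8 + 113/3 = 137/3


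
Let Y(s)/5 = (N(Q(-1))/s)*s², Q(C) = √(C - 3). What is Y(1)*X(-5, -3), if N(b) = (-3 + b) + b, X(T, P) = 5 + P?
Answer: -30 + 40*I ≈ -30.0 + 40.0*I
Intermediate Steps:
Q(C) = √(-3 + C)
N(b) = -3 + 2*b
Y(s) = 5*s*(-3 + 4*I) (Y(s) = 5*(((-3 + 2*√(-3 - 1))/s)*s²) = 5*(((-3 + 2*√(-4))/s)*s²) = 5*(((-3 + 2*(2*I))/s)*s²) = 5*(((-3 + 4*I)/s)*s²) = 5*(s*(-3 + 4*I)) = 5*s*(-3 + 4*I))
Y(1)*X(-5, -3) = (1*(-15 + 20*I))*(5 - 3) = (-15 + 20*I)*2 = -30 + 40*I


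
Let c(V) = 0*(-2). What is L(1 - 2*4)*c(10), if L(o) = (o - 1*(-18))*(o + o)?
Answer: 0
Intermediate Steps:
L(o) = 2*o*(18 + o) (L(o) = (o + 18)*(2*o) = (18 + o)*(2*o) = 2*o*(18 + o))
c(V) = 0
L(1 - 2*4)*c(10) = (2*(1 - 2*4)*(18 + (1 - 2*4)))*0 = (2*(1 - 8)*(18 + (1 - 8)))*0 = (2*(-7)*(18 - 7))*0 = (2*(-7)*11)*0 = -154*0 = 0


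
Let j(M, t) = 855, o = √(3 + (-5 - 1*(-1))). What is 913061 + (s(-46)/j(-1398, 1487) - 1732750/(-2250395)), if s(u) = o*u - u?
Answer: 351362209459129/384817545 - 46*I/855 ≈ 9.1306e+5 - 0.053801*I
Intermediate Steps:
o = I (o = √(3 + (-5 + 1)) = √(3 - 4) = √(-1) = I ≈ 1.0*I)
s(u) = -u + I*u (s(u) = I*u - u = -u + I*u)
913061 + (s(-46)/j(-1398, 1487) - 1732750/(-2250395)) = 913061 + (-46*(-1 + I)/855 - 1732750/(-2250395)) = 913061 + ((46 - 46*I)*(1/855) - 1732750*(-1/2250395)) = 913061 + ((46/855 - 46*I/855) + 346550/450079) = 913061 + (317003884/384817545 - 46*I/855) = 351362209459129/384817545 - 46*I/855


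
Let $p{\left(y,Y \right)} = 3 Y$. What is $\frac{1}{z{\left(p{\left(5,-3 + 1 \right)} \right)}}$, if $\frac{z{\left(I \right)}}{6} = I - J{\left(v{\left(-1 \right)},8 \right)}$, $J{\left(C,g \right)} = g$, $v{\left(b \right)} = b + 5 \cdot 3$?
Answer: $- \frac{1}{84} \approx -0.011905$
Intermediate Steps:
$v{\left(b \right)} = 15 + b$ ($v{\left(b \right)} = b + 15 = 15 + b$)
$z{\left(I \right)} = -48 + 6 I$ ($z{\left(I \right)} = 6 \left(I - 8\right) = 6 \left(-8 + I\right) = -48 + 6 I$)
$\frac{1}{z{\left(p{\left(5,-3 + 1 \right)} \right)}} = \frac{1}{-48 + 6 \cdot 3 \left(-3 + 1\right)} = \frac{1}{-48 + 6 \cdot 3 \left(-2\right)} = \frac{1}{-48 + 6 \left(-6\right)} = \frac{1}{-48 - 36} = \frac{1}{-84} = - \frac{1}{84}$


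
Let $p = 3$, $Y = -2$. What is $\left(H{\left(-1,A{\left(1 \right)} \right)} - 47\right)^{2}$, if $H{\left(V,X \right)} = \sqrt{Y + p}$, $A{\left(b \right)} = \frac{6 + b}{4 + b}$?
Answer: $2116$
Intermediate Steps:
$A{\left(b \right)} = \frac{6 + b}{4 + b}$
$H{\left(V,X \right)} = 1$ ($H{\left(V,X \right)} = \sqrt{-2 + 3} = \sqrt{1} = 1$)
$\left(H{\left(-1,A{\left(1 \right)} \right)} - 47\right)^{2} = \left(1 - 47\right)^{2} = \left(-46\right)^{2} = 2116$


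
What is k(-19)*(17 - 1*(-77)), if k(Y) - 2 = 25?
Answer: 2538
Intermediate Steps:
k(Y) = 27 (k(Y) = 2 + 25 = 27)
k(-19)*(17 - 1*(-77)) = 27*(17 - 1*(-77)) = 27*(17 + 77) = 27*94 = 2538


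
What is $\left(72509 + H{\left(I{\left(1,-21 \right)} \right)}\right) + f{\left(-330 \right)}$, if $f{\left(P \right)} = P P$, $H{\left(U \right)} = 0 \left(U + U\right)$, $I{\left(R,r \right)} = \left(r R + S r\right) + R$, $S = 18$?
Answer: $181409$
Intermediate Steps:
$I{\left(R,r \right)} = R + 18 r + R r$ ($I{\left(R,r \right)} = \left(r R + 18 r\right) + R = \left(R r + 18 r\right) + R = \left(18 r + R r\right) + R = R + 18 r + R r$)
$H{\left(U \right)} = 0$ ($H{\left(U \right)} = 0 \cdot 2 U = 0$)
$f{\left(P \right)} = P^{2}$
$\left(72509 + H{\left(I{\left(1,-21 \right)} \right)}\right) + f{\left(-330 \right)} = \left(72509 + 0\right) + \left(-330\right)^{2} = 72509 + 108900 = 181409$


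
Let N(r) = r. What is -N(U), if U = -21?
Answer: 21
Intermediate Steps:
-N(U) = -1*(-21) = 21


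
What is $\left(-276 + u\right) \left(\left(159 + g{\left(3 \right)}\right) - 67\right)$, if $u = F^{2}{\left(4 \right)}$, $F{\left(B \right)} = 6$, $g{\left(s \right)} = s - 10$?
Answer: $-20400$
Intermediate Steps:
$g{\left(s \right)} = -10 + s$
$u = 36$ ($u = 6^{2} = 36$)
$\left(-276 + u\right) \left(\left(159 + g{\left(3 \right)}\right) - 67\right) = \left(-276 + 36\right) \left(\left(159 + \left(-10 + 3\right)\right) - 67\right) = - 240 \left(\left(159 - 7\right) - 67\right) = - 240 \left(152 - 67\right) = \left(-240\right) 85 = -20400$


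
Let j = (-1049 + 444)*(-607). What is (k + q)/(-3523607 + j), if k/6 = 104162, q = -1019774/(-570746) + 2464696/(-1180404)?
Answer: -52631277686350841/265810262371042356 ≈ -0.19800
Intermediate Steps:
q = -25371259315/84213857673 (q = -1019774*(-1/570746) + 2464696*(-1/1180404) = 509887/285373 - 616174/295101 = -25371259315/84213857673 ≈ -0.30127)
j = 367235 (j = -605*(-607) = 367235)
k = 624972 (k = 6*104162 = 624972)
(k + q)/(-3523607 + j) = (624972 - 25371259315/84213857673)/(-3523607 + 367235) = (52631277686350841/84213857673)/(-3156372) = (52631277686350841/84213857673)*(-1/3156372) = -52631277686350841/265810262371042356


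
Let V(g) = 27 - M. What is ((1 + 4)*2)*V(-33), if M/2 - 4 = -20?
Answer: 590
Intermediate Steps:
M = -32 (M = 8 + 2*(-20) = 8 - 40 = -32)
V(g) = 59 (V(g) = 27 - 1*(-32) = 27 + 32 = 59)
((1 + 4)*2)*V(-33) = ((1 + 4)*2)*59 = (5*2)*59 = 10*59 = 590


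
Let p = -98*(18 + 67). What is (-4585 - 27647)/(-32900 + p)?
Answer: 16116/20615 ≈ 0.78176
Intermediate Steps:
p = -8330 (p = -98*85 = -8330)
(-4585 - 27647)/(-32900 + p) = (-4585 - 27647)/(-32900 - 8330) = -32232/(-41230) = -32232*(-1/41230) = 16116/20615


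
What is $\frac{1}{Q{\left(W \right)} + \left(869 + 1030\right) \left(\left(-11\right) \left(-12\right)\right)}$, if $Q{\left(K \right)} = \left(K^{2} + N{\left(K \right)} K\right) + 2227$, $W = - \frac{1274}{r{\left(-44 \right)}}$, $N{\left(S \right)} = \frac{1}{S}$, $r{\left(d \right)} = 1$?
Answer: $\frac{1}{1875972} \approx 5.3306 \cdot 10^{-7}$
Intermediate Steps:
$W = -1274$ ($W = - \frac{1274}{1} = \left(-1274\right) 1 = -1274$)
$Q{\left(K \right)} = 2228 + K^{2}$ ($Q{\left(K \right)} = \left(K^{2} + \frac{K}{K}\right) + 2227 = \left(K^{2} + 1\right) + 2227 = \left(1 + K^{2}\right) + 2227 = 2228 + K^{2}$)
$\frac{1}{Q{\left(W \right)} + \left(869 + 1030\right) \left(\left(-11\right) \left(-12\right)\right)} = \frac{1}{\left(2228 + \left(-1274\right)^{2}\right) + \left(869 + 1030\right) \left(\left(-11\right) \left(-12\right)\right)} = \frac{1}{\left(2228 + 1623076\right) + 1899 \cdot 132} = \frac{1}{1625304 + 250668} = \frac{1}{1875972}$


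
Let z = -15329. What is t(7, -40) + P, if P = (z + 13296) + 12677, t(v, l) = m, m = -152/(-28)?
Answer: 74546/7 ≈ 10649.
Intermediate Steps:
m = 38/7 (m = -152*(-1/28) = 38/7 ≈ 5.4286)
t(v, l) = 38/7
P = 10644 (P = (-15329 + 13296) + 12677 = -2033 + 12677 = 10644)
t(7, -40) + P = 38/7 + 10644 = 74546/7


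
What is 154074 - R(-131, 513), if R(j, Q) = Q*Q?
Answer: -109095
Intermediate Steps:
R(j, Q) = Q²
154074 - R(-131, 513) = 154074 - 1*513² = 154074 - 1*263169 = 154074 - 263169 = -109095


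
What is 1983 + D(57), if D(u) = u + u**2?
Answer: 5289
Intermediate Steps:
1983 + D(57) = 1983 + 57*(1 + 57) = 1983 + 57*58 = 1983 + 3306 = 5289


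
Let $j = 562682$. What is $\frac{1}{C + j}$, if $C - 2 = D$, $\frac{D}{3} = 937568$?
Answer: $\frac{1}{3375388} \approx 2.9626 \cdot 10^{-7}$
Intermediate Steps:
$D = 2812704$ ($D = 3 \cdot 937568 = 2812704$)
$C = 2812706$ ($C = 2 + 2812704 = 2812706$)
$\frac{1}{C + j} = \frac{1}{2812706 + 562682} = \frac{1}{3375388}$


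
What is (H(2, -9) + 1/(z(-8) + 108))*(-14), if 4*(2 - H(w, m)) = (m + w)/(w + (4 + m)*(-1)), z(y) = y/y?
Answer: -6895/218 ≈ -31.628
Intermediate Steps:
z(y) = 1
H(w, m) = 2 - (m + w)/(4*(-4 + w - m)) (H(w, m) = 2 - (m + w)/(4*(w + (4 + m)*(-1))) = 2 - (m + w)/(4*(w + (-4 - m))) = 2 - (m + w)/(4*(-4 + w - m)))
(H(2, -9) + 1/(z(-8) + 108))*(-14) = ((32 - 7*2 + 9*(-9))/(4*(4 - 9 - 1*2)) + 1/(1 + 108))*(-14) = ((32 - 14 - 81)/(4*(4 - 9 - 2)) + 1/109)*(-14) = ((¼)*(-63)/(-7) + 1/109)*(-14) = ((¼)*(-⅐)*(-63) + 1/109)*(-14) = (9/4 + 1/109)*(-14) = (985/436)*(-14) = -6895/218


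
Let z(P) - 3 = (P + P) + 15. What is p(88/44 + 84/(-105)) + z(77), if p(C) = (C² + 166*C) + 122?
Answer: 12366/25 ≈ 494.64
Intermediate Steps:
z(P) = 18 + 2*P (z(P) = 3 + ((P + P) + 15) = 3 + (2*P + 15) = 3 + (15 + 2*P) = 18 + 2*P)
p(C) = 122 + C² + 166*C
p(88/44 + 84/(-105)) + z(77) = (122 + (88/44 + 84/(-105))² + 166*(88/44 + 84/(-105))) + (18 + 2*77) = (122 + (88*(1/44) + 84*(-1/105))² + 166*(88*(1/44) + 84*(-1/105))) + (18 + 154) = (122 + (2 - ⅘)² + 166*(2 - ⅘)) + 172 = (122 + (6/5)² + 166*(6/5)) + 172 = (122 + 36/25 + 996/5) + 172 = 8066/25 + 172 = 12366/25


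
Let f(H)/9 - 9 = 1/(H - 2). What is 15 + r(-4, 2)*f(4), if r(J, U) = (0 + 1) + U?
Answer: 543/2 ≈ 271.50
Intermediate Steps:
r(J, U) = 1 + U
f(H) = 81 + 9/(-2 + H) (f(H) = 81 + 9/(H - 2) = 81 + 9/(-2 + H))
15 + r(-4, 2)*f(4) = 15 + (1 + 2)*(9*(-17 + 9*4)/(-2 + 4)) = 15 + 3*(9*(-17 + 36)/2) = 15 + 3*(9*(½)*19) = 15 + 3*(171/2) = 15 + 513/2 = 543/2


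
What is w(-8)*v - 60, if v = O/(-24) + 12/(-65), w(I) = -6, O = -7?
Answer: -15767/260 ≈ -60.642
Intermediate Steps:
v = 167/1560 (v = -7/(-24) + 12/(-65) = -7*(-1/24) + 12*(-1/65) = 7/24 - 12/65 = 167/1560 ≈ 0.10705)
w(-8)*v - 60 = -6*167/1560 - 60 = -167/260 - 60 = -15767/260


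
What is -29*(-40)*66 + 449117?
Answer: 525677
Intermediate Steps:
-29*(-40)*66 + 449117 = 1160*66 + 449117 = 76560 + 449117 = 525677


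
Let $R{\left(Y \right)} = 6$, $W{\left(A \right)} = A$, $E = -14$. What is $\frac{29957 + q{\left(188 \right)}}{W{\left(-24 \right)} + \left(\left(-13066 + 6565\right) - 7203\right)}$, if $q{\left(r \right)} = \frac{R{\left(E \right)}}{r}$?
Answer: $- \frac{2815961}{1290432} \approx -2.1822$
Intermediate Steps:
$q{\left(r \right)} = \frac{6}{r}$
$\frac{29957 + q{\left(188 \right)}}{W{\left(-24 \right)} + \left(\left(-13066 + 6565\right) - 7203\right)} = \frac{29957 + \frac{6}{188}}{-24 + \left(\left(-13066 + 6565\right) - 7203\right)} = \frac{29957 + 6 \cdot \frac{1}{188}}{-24 - 13704} = \frac{29957 + \frac{3}{94}}{-24 - 13704} = \frac{2815961}{94 \left(-13728\right)} = \frac{2815961}{94} \left(- \frac{1}{13728}\right) = - \frac{2815961}{1290432}$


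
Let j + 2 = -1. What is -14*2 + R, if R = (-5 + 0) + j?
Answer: -36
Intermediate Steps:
j = -3 (j = -2 - 1 = -3)
R = -8 (R = (-5 + 0) - 3 = -5 - 3 = -8)
-14*2 + R = -14*2 - 8 = -28 - 8 = -36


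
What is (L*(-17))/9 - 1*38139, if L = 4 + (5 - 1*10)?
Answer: -343234/9 ≈ -38137.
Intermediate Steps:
L = -1 (L = 4 + (5 - 10) = 4 - 5 = -1)
(L*(-17))/9 - 1*38139 = -1*(-17)/9 - 1*38139 = 17*(⅑) - 38139 = 17/9 - 38139 = -343234/9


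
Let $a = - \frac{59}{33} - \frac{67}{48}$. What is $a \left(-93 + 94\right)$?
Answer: $- \frac{1681}{528} \approx -3.1837$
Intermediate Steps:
$a = - \frac{1681}{528}$ ($a = \left(-59\right) \frac{1}{33} - \frac{67}{48} = - \frac{59}{33} - \frac{67}{48} = - \frac{1681}{528} \approx -3.1837$)
$a \left(-93 + 94\right) = - \frac{1681 \left(-93 + 94\right)}{528} = \left(- \frac{1681}{528}\right) 1 = - \frac{1681}{528}$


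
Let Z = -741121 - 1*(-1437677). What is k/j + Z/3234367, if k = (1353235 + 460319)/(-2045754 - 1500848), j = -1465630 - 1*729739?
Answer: 2711730298649575523/12591552588650952323 ≈ 0.21536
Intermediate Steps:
j = -2195369 (j = -1465630 - 729739 = -2195369)
k = -906777/1773301 (k = 1813554/(-3546602) = 1813554*(-1/3546602) = -906777/1773301 ≈ -0.51135)
Z = 696556 (Z = -741121 + 1437677 = 696556)
k/j + Z/3234367 = -906777/1773301/(-2195369) + 696556/3234367 = -906777/1773301*(-1/2195369) + 696556*(1/3234367) = 906777/3893050043069 + 696556/3234367 = 2711730298649575523/12591552588650952323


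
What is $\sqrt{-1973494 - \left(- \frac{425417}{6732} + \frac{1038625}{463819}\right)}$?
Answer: $\frac{i \sqrt{534447660913336614416137}}{520404918} \approx 1404.8 i$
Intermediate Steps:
$\sqrt{-1973494 - \left(- \frac{425417}{6732} + \frac{1038625}{463819}\right)} = \sqrt{-1973494 - \left(\frac{1038625}{463819} + \frac{425417}{-6732}\right)} = \sqrt{-1973494 - - \frac{190324464023}{3122429508}} = \sqrt{-1973494 + \left(- \frac{1038625}{463819} + \frac{425417}{6732}\right)} = \sqrt{-1973494 + \frac{190324464023}{3122429508}} = \sqrt{- \frac{6161905574996929}{3122429508}} = \frac{i \sqrt{534447660913336614416137}}{520404918}$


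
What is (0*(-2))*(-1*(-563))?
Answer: 0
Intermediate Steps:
(0*(-2))*(-1*(-563)) = 0*563 = 0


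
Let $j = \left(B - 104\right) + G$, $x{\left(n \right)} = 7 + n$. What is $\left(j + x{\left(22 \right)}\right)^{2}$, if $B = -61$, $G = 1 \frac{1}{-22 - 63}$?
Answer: $\frac{133656721}{7225} \approx 18499.0$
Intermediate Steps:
$G = - \frac{1}{85}$ ($G = 1 \frac{1}{-85} = 1 \left(- \frac{1}{85}\right) = - \frac{1}{85} \approx -0.011765$)
$j = - \frac{14026}{85}$ ($j = \left(-61 - 104\right) - \frac{1}{85} = -165 - \frac{1}{85} = - \frac{14026}{85} \approx -165.01$)
$\left(j + x{\left(22 \right)}\right)^{2} = \left(- \frac{14026}{85} + \left(7 + 22\right)\right)^{2} = \left(- \frac{14026}{85} + 29\right)^{2} = \left(- \frac{11561}{85}\right)^{2} = \frac{133656721}{7225}$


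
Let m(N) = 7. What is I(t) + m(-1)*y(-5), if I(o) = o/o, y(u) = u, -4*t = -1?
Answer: -34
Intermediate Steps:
t = ¼ (t = -¼*(-1) = ¼ ≈ 0.25000)
I(o) = 1
I(t) + m(-1)*y(-5) = 1 + 7*(-5) = 1 - 35 = -34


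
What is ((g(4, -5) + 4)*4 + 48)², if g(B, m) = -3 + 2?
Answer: 3600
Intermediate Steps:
g(B, m) = -1
((g(4, -5) + 4)*4 + 48)² = ((-1 + 4)*4 + 48)² = (3*4 + 48)² = (12 + 48)² = 60² = 3600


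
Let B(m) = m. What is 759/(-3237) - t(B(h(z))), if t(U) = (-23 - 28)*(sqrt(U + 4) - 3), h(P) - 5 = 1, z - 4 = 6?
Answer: -165340/1079 + 51*sqrt(10) ≈ 8.0417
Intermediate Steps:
z = 10 (z = 4 + 6 = 10)
h(P) = 6 (h(P) = 5 + 1 = 6)
t(U) = 153 - 51*sqrt(4 + U) (t(U) = -51*(sqrt(4 + U) - 3) = -51*(-3 + sqrt(4 + U)) = 153 - 51*sqrt(4 + U))
759/(-3237) - t(B(h(z))) = 759/(-3237) - (153 - 51*sqrt(4 + 6)) = 759*(-1/3237) - (153 - 51*sqrt(10)) = -253/1079 + (-153 + 51*sqrt(10)) = -165340/1079 + 51*sqrt(10)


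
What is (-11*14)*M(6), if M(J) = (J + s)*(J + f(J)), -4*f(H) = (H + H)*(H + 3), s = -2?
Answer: 12936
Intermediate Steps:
f(H) = -H*(3 + H)/2 (f(H) = -(H + H)*(H + 3)/4 = -2*H*(3 + H)/4 = -H*(3 + H)/2)
M(J) = (-2 + J)*(J - J*(3 + J)/2) (M(J) = (J - 2)*(J - J*(3 + J)/2) = (-2 + J)*(J - J*(3 + J)/2))
(-11*14)*M(6) = (-11*14)*((½)*6*(2 + 6 - 1*6²)) = -77*6*(2 + 6 - 1*36) = -77*6*(2 + 6 - 36) = -77*6*(-28) = -154*(-84) = 12936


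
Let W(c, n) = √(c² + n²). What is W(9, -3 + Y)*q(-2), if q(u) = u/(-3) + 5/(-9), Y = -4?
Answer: √130/9 ≈ 1.2669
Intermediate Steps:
q(u) = -5/9 - u/3 (q(u) = u*(-⅓) + 5*(-⅑) = -u/3 - 5/9 = -5/9 - u/3)
W(9, -3 + Y)*q(-2) = √(9² + (-3 - 4)²)*(-5/9 - ⅓*(-2)) = √(81 + (-7)²)*(-5/9 + ⅔) = √(81 + 49)*(⅑) = √130*(⅑) = √130/9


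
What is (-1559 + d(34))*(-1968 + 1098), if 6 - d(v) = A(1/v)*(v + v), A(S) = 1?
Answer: 1410270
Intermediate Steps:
d(v) = 6 - 2*v (d(v) = 6 - (v + v) = 6 - 2*v)
(-1559 + d(34))*(-1968 + 1098) = (-1559 + (6 - 2*34))*(-1968 + 1098) = (-1559 + (6 - 68))*(-870) = (-1559 - 62)*(-870) = -1621*(-870) = 1410270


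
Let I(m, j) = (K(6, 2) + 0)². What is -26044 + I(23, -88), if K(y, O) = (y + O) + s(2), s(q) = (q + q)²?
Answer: -25468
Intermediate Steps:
s(q) = 4*q² (s(q) = (2*q)² = 4*q²)
K(y, O) = 16 + O + y (K(y, O) = (y + O) + 4*2² = (O + y) + 4*4 = (O + y) + 16 = 16 + O + y)
I(m, j) = 576 (I(m, j) = ((16 + 2 + 6) + 0)² = (24 + 0)² = 24² = 576)
-26044 + I(23, -88) = -26044 + 576 = -25468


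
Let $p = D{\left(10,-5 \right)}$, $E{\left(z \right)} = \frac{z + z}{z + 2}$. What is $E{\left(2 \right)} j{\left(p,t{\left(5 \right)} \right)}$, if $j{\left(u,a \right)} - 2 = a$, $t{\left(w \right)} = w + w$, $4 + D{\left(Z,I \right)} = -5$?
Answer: $12$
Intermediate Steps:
$D{\left(Z,I \right)} = -9$ ($D{\left(Z,I \right)} = -4 - 5 = -9$)
$E{\left(z \right)} = \frac{2 z}{2 + z}$
$p = -9$
$t{\left(w \right)} = 2 w$
$j{\left(u,a \right)} = 2 + a$
$E{\left(2 \right)} j{\left(p,t{\left(5 \right)} \right)} = 2 \cdot 2 \frac{1}{2 + 2} \left(2 + 2 \cdot 5\right) = 2 \cdot 2 \cdot \frac{1}{4} \left(2 + 10\right) = 2 \cdot 2 \cdot \frac{1}{4} \cdot 12 = 1 \cdot 12 = 12$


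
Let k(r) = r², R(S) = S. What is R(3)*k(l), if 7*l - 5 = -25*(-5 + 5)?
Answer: 75/49 ≈ 1.5306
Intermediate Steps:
l = 5/7 (l = 5/7 + (-25*(-5 + 5))/7 = 5/7 + (-25*0)/7 = 5/7 + (⅐)*0 = 5/7 + 0 = 5/7 ≈ 0.71429)
R(3)*k(l) = 3*(5/7)² = 3*(25/49) = 75/49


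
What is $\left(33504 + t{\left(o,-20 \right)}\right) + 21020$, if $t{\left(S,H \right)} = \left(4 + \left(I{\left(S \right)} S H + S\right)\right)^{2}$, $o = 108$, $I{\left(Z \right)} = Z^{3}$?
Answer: $7403720231628539388$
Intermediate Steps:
$t{\left(S,H \right)} = \left(4 + S + H S^{4}\right)^{2}$ ($t{\left(S,H \right)} = \left(4 + \left(S^{3} S H + S\right)\right)^{2} = \left(4 + \left(S^{4} H + S\right)\right)^{2} = \left(4 + \left(H S^{4} + S\right)\right)^{2} = \left(4 + \left(S + H S^{4}\right)\right)^{2} = \left(4 + S + H S^{4}\right)^{2}$)
$\left(33504 + t{\left(o,-20 \right)}\right) + 21020 = \left(33504 + \left(4 + 108 - 20 \cdot 108^{4}\right)^{2}\right) + 21020 = \left(33504 + \left(4 + 108 - 2720977920\right)^{2}\right) + 21020 = \left(33504 + \left(-2720977808\right)^{2}\right) + 21020 = \left(33504 + 7403720231628484864\right) + 21020 = 7403720231628518368 + 21020 = 7403720231628539388$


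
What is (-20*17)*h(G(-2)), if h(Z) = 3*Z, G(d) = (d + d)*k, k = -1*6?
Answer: -24480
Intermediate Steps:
k = -6
G(d) = -12*d (G(d) = (d + d)*(-6) = (2*d)*(-6) = -12*d)
(-20*17)*h(G(-2)) = (-20*17)*(3*(-12*(-2))) = -1020*24 = -340*72 = -24480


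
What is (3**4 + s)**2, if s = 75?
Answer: 24336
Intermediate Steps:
(3**4 + s)**2 = (3**4 + 75)**2 = (81 + 75)**2 = 156**2 = 24336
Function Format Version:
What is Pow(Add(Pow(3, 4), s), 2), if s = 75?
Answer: 24336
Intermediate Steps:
Pow(Add(Pow(3, 4), s), 2) = Pow(Add(Pow(3, 4), 75), 2) = Pow(Add(81, 75), 2) = Pow(156, 2) = 24336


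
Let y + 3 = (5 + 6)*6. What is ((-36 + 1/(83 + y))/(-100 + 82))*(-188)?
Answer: -246985/657 ≈ -375.93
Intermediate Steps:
y = 63 (y = -3 + (5 + 6)*6 = -3 + 11*6 = -3 + 66 = 63)
((-36 + 1/(83 + y))/(-100 + 82))*(-188) = ((-36 + 1/(83 + 63))/(-100 + 82))*(-188) = ((-36 + 1/146)/(-18))*(-188) = ((-36 + 1/146)*(-1/18))*(-188) = -5255/146*(-1/18)*(-188) = (5255/2628)*(-188) = -246985/657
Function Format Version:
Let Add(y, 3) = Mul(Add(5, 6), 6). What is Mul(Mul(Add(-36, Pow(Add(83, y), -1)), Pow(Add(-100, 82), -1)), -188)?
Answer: Rational(-246985, 657) ≈ -375.93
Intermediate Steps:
y = 63 (y = Add(-3, Mul(Add(5, 6), 6)) = Add(-3, Mul(11, 6)) = Add(-3, 66) = 63)
Mul(Mul(Add(-36, Pow(Add(83, y), -1)), Pow(Add(-100, 82), -1)), -188) = Mul(Mul(Add(-36, Pow(Add(83, 63), -1)), Pow(Add(-100, 82), -1)), -188) = Mul(Mul(Add(-36, Pow(146, -1)), Pow(-18, -1)), -188) = Mul(Mul(Add(-36, Rational(1, 146)), Rational(-1, 18)), -188) = Mul(Mul(Rational(-5255, 146), Rational(-1, 18)), -188) = Mul(Rational(5255, 2628), -188) = Rational(-246985, 657)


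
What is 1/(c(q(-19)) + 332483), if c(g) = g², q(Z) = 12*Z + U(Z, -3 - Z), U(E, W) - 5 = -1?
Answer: 1/382659 ≈ 2.6133e-6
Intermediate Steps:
U(E, W) = 4 (U(E, W) = 5 - 1 = 4)
q(Z) = 4 + 12*Z (q(Z) = 12*Z + 4 = 4 + 12*Z)
1/(c(q(-19)) + 332483) = 1/((4 + 12*(-19))² + 332483) = 1/((4 - 228)² + 332483) = 1/((-224)² + 332483) = 1/(50176 + 332483) = 1/382659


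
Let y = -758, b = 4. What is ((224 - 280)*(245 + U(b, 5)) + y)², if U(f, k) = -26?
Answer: 169572484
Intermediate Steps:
((224 - 280)*(245 + U(b, 5)) + y)² = ((224 - 280)*(245 - 26) - 758)² = (-56*219 - 758)² = (-12264 - 758)² = (-13022)² = 169572484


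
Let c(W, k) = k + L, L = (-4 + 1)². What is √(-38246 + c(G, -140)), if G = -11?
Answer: I*√38377 ≈ 195.9*I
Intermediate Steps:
L = 9 (L = (-3)² = 9)
c(W, k) = 9 + k (c(W, k) = k + 9 = 9 + k)
√(-38246 + c(G, -140)) = √(-38246 + (9 - 140)) = √(-38246 - 131) = √(-38377) = I*√38377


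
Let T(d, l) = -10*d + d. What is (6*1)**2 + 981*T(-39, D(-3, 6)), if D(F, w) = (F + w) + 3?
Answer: 344367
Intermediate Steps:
D(F, w) = 3 + F + w
T(d, l) = -9*d
(6*1)**2 + 981*T(-39, D(-3, 6)) = (6*1)**2 + 981*(-9*(-39)) = 6**2 + 981*351 = 36 + 344331 = 344367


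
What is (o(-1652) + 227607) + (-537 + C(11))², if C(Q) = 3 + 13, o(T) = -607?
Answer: 498441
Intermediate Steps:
C(Q) = 16
(o(-1652) + 227607) + (-537 + C(11))² = (-607 + 227607) + (-537 + 16)² = 227000 + (-521)² = 227000 + 271441 = 498441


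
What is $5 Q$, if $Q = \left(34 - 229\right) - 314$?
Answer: $-2545$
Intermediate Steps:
$Q = -509$ ($Q = -195 - 314 = -509$)
$5 Q = 5 \left(-509\right) = -2545$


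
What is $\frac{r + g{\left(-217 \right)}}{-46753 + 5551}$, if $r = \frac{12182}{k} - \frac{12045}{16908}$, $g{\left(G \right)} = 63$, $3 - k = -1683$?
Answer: $- \frac{330266555}{195756799896} \approx -0.0016871$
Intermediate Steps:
$k = 1686$ ($k = 3 - -1683 = 3 + 1683 = 1686$)
$r = \frac{30944231}{4751148}$ ($r = \frac{12182}{1686} - \frac{12045}{16908} = 12182 \cdot \frac{1}{1686} - \frac{4015}{5636} = \frac{6091}{843} - \frac{4015}{5636} = \frac{30944231}{4751148} \approx 6.513$)
$\frac{r + g{\left(-217 \right)}}{-46753 + 5551} = \frac{\frac{30944231}{4751148} + 63}{-46753 + 5551} = \frac{330266555}{4751148 \left(-41202\right)} = \frac{330266555}{4751148} \left(- \frac{1}{41202}\right) = - \frac{330266555}{195756799896}$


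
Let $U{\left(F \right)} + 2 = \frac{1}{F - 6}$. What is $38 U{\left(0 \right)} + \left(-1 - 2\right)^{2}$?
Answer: $- \frac{220}{3} \approx -73.333$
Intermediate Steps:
$U{\left(F \right)} = -2 + \frac{1}{-6 + F}$ ($U{\left(F \right)} = -2 + \frac{1}{F - 6} = -2 + \frac{1}{-6 + F}$)
$38 U{\left(0 \right)} + \left(-1 - 2\right)^{2} = 38 \frac{13 - 0}{-6 + 0} + \left(-1 - 2\right)^{2} = 38 \frac{13 + 0}{-6} + \left(-3\right)^{2} = 38 \left(\left(- \frac{1}{6}\right) 13\right) + 9 = 38 \left(- \frac{13}{6}\right) + 9 = - \frac{247}{3} + 9 = - \frac{220}{3}$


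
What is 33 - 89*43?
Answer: -3794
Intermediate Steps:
33 - 89*43 = 33 - 3827 = -3794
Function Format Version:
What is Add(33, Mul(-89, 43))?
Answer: -3794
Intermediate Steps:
Add(33, Mul(-89, 43)) = Add(33, -3827) = -3794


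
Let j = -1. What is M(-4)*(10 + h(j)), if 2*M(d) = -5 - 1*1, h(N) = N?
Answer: -27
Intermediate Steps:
M(d) = -3 (M(d) = (-5 - 1*1)/2 = (-5 - 1)/2 = (1/2)*(-6) = -3)
M(-4)*(10 + h(j)) = -3*(10 - 1) = -3*9 = -27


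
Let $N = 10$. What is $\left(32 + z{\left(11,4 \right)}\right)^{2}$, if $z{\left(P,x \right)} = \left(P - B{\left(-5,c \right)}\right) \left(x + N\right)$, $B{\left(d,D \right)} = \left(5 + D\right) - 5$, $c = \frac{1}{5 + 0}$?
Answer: $\frac{839056}{25} \approx 33562.0$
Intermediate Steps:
$c = \frac{1}{5} \approx 0.2$
$B{\left(d,D \right)} = D$
$z{\left(P,x \right)} = \left(10 + x\right) \left(- \frac{1}{5} + P\right)$ ($z{\left(P,x \right)} = \left(P - \frac{1}{5}\right) \left(x + 10\right) = \left(P - \frac{1}{5}\right) \left(10 + x\right) = \left(- \frac{1}{5} + P\right) \left(10 + x\right) = \left(10 + x\right) \left(- \frac{1}{5} + P\right)$)
$\left(32 + z{\left(11,4 \right)}\right)^{2} = \left(32 + \left(-2 + 10 \cdot 11 - \frac{4}{5} + 11 \cdot 4\right)\right)^{2} = \left(32 + \left(-2 + 110 - \frac{4}{5} + 44\right)\right)^{2} = \left(32 + \frac{756}{5}\right)^{2} = \left(\frac{916}{5}\right)^{2} = \frac{839056}{25}$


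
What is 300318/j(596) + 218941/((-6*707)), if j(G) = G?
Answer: 142932515/316029 ≈ 452.28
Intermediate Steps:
300318/j(596) + 218941/((-6*707)) = 300318/596 + 218941/((-6*707)) = 300318*(1/596) + 218941/(-4242) = 150159/298 + 218941*(-1/4242) = 150159/298 - 218941/4242 = 142932515/316029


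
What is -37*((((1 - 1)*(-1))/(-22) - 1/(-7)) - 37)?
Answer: 9546/7 ≈ 1363.7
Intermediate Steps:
-37*((((1 - 1)*(-1))/(-22) - 1/(-7)) - 37) = -37*(((0*(-1))*(-1/22) - 1*(-⅐)) - 37) = -37*((0*(-1/22) + ⅐) - 37) = -37*((0 + ⅐) - 37) = -37*(⅐ - 37) = -37*(-258/7) = 9546/7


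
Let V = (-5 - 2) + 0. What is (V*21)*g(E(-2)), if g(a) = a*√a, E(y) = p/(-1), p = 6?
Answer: 882*I*√6 ≈ 2160.4*I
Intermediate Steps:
E(y) = -6 (E(y) = 6/(-1) = 6*(-1) = -6)
g(a) = a^(3/2)
V = -7 (V = -7 + 0 = -7)
(V*21)*g(E(-2)) = (-7*21)*(-6)^(3/2) = -(-882)*I*√6 = 882*I*√6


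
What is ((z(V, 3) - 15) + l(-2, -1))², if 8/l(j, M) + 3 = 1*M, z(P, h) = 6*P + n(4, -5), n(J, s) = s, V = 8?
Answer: 676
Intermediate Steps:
z(P, h) = -5 + 6*P (z(P, h) = 6*P - 5 = -5 + 6*P)
l(j, M) = 8/(-3 + M) (l(j, M) = 8/(-3 + 1*M) = 8/(-3 + M))
((z(V, 3) - 15) + l(-2, -1))² = (((-5 + 6*8) - 15) + 8/(-3 - 1))² = (((-5 + 48) - 15) + 8/(-4))² = ((43 - 15) + 8*(-¼))² = (28 - 2)² = 26² = 676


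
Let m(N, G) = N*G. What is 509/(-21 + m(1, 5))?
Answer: -509/16 ≈ -31.813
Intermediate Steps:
m(N, G) = G*N
509/(-21 + m(1, 5)) = 509/(-21 + 5*1) = 509/(-21 + 5) = 509/(-16) = -1/16*509 = -509/16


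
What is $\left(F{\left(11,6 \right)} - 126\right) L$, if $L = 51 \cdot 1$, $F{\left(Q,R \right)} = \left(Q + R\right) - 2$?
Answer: $-5661$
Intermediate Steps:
$F{\left(Q,R \right)} = -2 + Q + R$
$L = 51$
$\left(F{\left(11,6 \right)} - 126\right) L = \left(\left(-2 + 11 + 6\right) - 126\right) 51 = \left(15 - 126\right) 51 = \left(-111\right) 51 = -5661$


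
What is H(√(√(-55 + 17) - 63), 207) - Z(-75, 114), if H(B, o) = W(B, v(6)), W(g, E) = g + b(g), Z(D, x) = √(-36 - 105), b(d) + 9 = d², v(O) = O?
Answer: -72 + √(-63 + I*√38) + I*√38 - I*√141 ≈ -71.612 + 2.2368*I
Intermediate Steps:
b(d) = -9 + d²
Z(D, x) = I*√141 (Z(D, x) = √(-141) = I*√141)
W(g, E) = -9 + g + g² (W(g, E) = g + (-9 + g²) = -9 + g + g²)
H(B, o) = -9 + B + B²
H(√(√(-55 + 17) - 63), 207) - Z(-75, 114) = (-9 + √(√(-55 + 17) - 63) + (√(√(-55 + 17) - 63))²) - I*√141 = (-9 + √(√(-38) - 63) + (√(√(-38) - 63))²) - I*√141 = (-9 + √(I*√38 - 63) + (√(I*√38 - 63))²) - I*√141 = (-9 + √(-63 + I*√38) + (√(-63 + I*√38))²) - I*√141 = (-9 + √(-63 + I*√38) + (-63 + I*√38)) - I*√141 = (-72 + √(-63 + I*√38) + I*√38) - I*√141 = -72 + √(-63 + I*√38) + I*√38 - I*√141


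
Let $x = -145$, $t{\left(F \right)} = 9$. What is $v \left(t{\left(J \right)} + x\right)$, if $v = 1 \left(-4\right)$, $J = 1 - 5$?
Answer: $544$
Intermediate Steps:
$J = -4$ ($J = 1 - 5 = -4$)
$v = -4$
$v \left(t{\left(J \right)} + x\right) = - 4 \left(9 - 145\right) = \left(-4\right) \left(-136\right) = 544$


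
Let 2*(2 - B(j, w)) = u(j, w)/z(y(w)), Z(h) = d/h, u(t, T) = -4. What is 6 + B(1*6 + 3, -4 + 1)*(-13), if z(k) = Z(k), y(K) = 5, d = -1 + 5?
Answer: -105/2 ≈ -52.500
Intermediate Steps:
d = 4
Z(h) = 4/h
z(k) = 4/k
B(j, w) = 9/2 (B(j, w) = 2 - (-2)/(4/5) = 2 - (-2)/(4*(⅕)) = 2 - (-2)/⅘ = 2 - (-2)*5/4 = 2 - ½*(-5) = 2 + 5/2 = 9/2)
6 + B(1*6 + 3, -4 + 1)*(-13) = 6 + (9/2)*(-13) = 6 - 117/2 = -105/2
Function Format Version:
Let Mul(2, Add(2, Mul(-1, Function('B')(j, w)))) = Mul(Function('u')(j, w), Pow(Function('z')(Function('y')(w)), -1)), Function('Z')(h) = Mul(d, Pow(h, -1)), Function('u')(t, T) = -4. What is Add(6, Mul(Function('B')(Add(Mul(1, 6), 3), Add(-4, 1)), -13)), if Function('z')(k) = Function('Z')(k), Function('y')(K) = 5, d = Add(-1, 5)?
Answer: Rational(-105, 2) ≈ -52.500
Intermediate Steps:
d = 4
Function('Z')(h) = Mul(4, Pow(h, -1))
Function('z')(k) = Mul(4, Pow(k, -1))
Function('B')(j, w) = Rational(9, 2) (Function('B')(j, w) = Add(2, Mul(Rational(-1, 2), Mul(-4, Pow(Mul(4, Pow(5, -1)), -1)))) = Add(2, Mul(Rational(-1, 2), Mul(-4, Pow(Mul(4, Rational(1, 5)), -1)))) = Add(2, Mul(Rational(-1, 2), Mul(-4, Pow(Rational(4, 5), -1)))) = Add(2, Mul(Rational(-1, 2), Mul(-4, Rational(5, 4)))) = Add(2, Mul(Rational(-1, 2), -5)) = Add(2, Rational(5, 2)) = Rational(9, 2))
Add(6, Mul(Function('B')(Add(Mul(1, 6), 3), Add(-4, 1)), -13)) = Add(6, Mul(Rational(9, 2), -13)) = Add(6, Rational(-117, 2)) = Rational(-105, 2)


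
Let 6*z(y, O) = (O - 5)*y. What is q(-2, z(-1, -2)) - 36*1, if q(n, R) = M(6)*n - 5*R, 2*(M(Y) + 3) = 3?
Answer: -233/6 ≈ -38.833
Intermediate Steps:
M(Y) = -3/2 (M(Y) = -3 + (½)*3 = -3 + 3/2 = -3/2)
z(y, O) = y*(-5 + O)/6 (z(y, O) = ((O - 5)*y)/6 = ((-5 + O)*y)/6 = (y*(-5 + O))/6 = y*(-5 + O)/6)
q(n, R) = -5*R - 3*n/2 (q(n, R) = -3*n/2 - 5*R = -5*R - 3*n/2)
q(-2, z(-1, -2)) - 36*1 = (-5*(-1)*(-5 - 2)/6 - 3/2*(-2)) - 36*1 = (-5*(-1)*(-7)/6 + 3) - 36 = (-5*7/6 + 3) - 36 = (-35/6 + 3) - 36 = -17/6 - 36 = -233/6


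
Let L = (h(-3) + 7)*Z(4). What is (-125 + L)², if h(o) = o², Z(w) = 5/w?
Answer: 11025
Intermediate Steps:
L = 20 (L = ((-3)² + 7)*(5/4) = (9 + 7)*(5*(¼)) = 16*(5/4) = 20)
(-125 + L)² = (-125 + 20)² = (-105)² = 11025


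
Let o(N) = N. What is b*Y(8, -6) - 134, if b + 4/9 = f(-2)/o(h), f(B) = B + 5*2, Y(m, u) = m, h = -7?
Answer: -9242/63 ≈ -146.70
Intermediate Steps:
f(B) = 10 + B (f(B) = B + 10 = 10 + B)
b = -100/63 (b = -4/9 + (10 - 2)/(-7) = -4/9 + 8*(-⅐) = -4/9 - 8/7 = -100/63 ≈ -1.5873)
b*Y(8, -6) - 134 = -100/63*8 - 134 = -800/63 - 134 = -9242/63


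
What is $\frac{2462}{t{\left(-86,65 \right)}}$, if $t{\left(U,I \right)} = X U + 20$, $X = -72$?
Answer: $\frac{1231}{3106} \approx 0.39633$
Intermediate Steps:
$t{\left(U,I \right)} = 20 - 72 U$ ($t{\left(U,I \right)} = - 72 U + 20 = 20 - 72 U$)
$\frac{2462}{t{\left(-86,65 \right)}} = \frac{2462}{20 - -6192} = \frac{2462}{20 + 6192} = \frac{2462}{6212} = 2462 \cdot \frac{1}{6212} = \frac{1231}{3106}$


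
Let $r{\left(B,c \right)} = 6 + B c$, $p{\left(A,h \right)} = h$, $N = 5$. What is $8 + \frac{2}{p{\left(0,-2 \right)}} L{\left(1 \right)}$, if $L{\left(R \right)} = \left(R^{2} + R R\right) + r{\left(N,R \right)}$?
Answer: $-5$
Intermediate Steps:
$L{\left(R \right)} = 6 + 2 R^{2} + 5 R$ ($L{\left(R \right)} = \left(R^{2} + R R\right) + \left(6 + 5 R\right) = \left(R^{2} + R^{2}\right) + \left(6 + 5 R\right) = 2 R^{2} + \left(6 + 5 R\right) = 6 + 2 R^{2} + 5 R$)
$8 + \frac{2}{p{\left(0,-2 \right)}} L{\left(1 \right)} = 8 + \frac{2}{-2} \left(6 + 2 \cdot 1^{2} + 5 \cdot 1\right) = 8 + 2 \left(- \frac{1}{2}\right) \left(6 + 2 \cdot 1 + 5\right) = 8 - \left(6 + 2 + 5\right) = 8 - 13 = -5$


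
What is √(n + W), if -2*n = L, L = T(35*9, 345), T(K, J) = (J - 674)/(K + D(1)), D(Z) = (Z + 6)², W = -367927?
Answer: I*√994873386/52 ≈ 606.57*I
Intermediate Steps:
D(Z) = (6 + Z)²
T(K, J) = (-674 + J)/(49 + K) (T(K, J) = (J - 674)/(K + (6 + 1)²) = (-674 + J)/(K + 7²) = (-674 + J)/(K + 49) = (-674 + J)/(49 + K))
L = -47/52 (L = (-674 + 345)/(49 + 35*9) = -329/(49 + 315) = -329/364 = (1/364)*(-329) = -47/52 ≈ -0.90385)
n = 47/104 (n = -½*(-47/52) = 47/104 ≈ 0.45192)
√(n + W) = √(47/104 - 367927) = √(-38264361/104) = I*√994873386/52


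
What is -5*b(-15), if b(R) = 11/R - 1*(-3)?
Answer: -34/3 ≈ -11.333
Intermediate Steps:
b(R) = 3 + 11/R (b(R) = 11/R + 3 = 3 + 11/R)
-5*b(-15) = -5*(3 + 11/(-15)) = -5*(3 + 11*(-1/15)) = -5*(3 - 11/15) = -5*34/15 = -34/3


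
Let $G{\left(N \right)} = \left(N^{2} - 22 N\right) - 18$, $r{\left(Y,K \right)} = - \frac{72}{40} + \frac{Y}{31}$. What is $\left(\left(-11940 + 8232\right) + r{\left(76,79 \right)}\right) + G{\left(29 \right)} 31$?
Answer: $\frac{314286}{155} \approx 2027.7$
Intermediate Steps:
$r{\left(Y,K \right)} = - \frac{9}{5} + \frac{Y}{31}$ ($r{\left(Y,K \right)} = \left(-72\right) \frac{1}{40} + Y \frac{1}{31} = - \frac{9}{5} + \frac{Y}{31}$)
$G{\left(N \right)} = -18 + N^{2} - 22 N$
$\left(\left(-11940 + 8232\right) + r{\left(76,79 \right)}\right) + G{\left(29 \right)} 31 = \left(\left(-11940 + 8232\right) + \left(- \frac{9}{5} + \frac{1}{31} \cdot 76\right)\right) + \left(-18 + 29^{2} - 638\right) 31 = \left(-3708 + \left(- \frac{9}{5} + \frac{76}{31}\right)\right) + \left(-18 + 841 - 638\right) 31 = \left(-3708 + \frac{101}{155}\right) + 185 \cdot 31 = - \frac{574639}{155} + 5735 = \frac{314286}{155}$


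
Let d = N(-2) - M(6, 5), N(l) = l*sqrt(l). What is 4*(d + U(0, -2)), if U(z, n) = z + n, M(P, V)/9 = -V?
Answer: 172 - 8*I*sqrt(2) ≈ 172.0 - 11.314*I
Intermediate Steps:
M(P, V) = -9*V (M(P, V) = 9*(-V) = -9*V)
N(l) = l**(3/2)
U(z, n) = n + z
d = 45 - 2*I*sqrt(2) (d = (-2)**(3/2) - (-9)*5 = -2*I*sqrt(2) - 1*(-45) = -2*I*sqrt(2) + 45 = 45 - 2*I*sqrt(2) ≈ 45.0 - 2.8284*I)
4*(d + U(0, -2)) = 4*((45 - 2*I*sqrt(2)) + (-2 + 0)) = 4*((45 - 2*I*sqrt(2)) - 2) = 4*(43 - 2*I*sqrt(2)) = 172 - 8*I*sqrt(2)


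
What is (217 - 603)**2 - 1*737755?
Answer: -588759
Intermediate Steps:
(217 - 603)**2 - 1*737755 = (-386)**2 - 737755 = 148996 - 737755 = -588759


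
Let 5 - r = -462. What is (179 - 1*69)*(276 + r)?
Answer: 81730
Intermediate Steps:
r = 467 (r = 5 - 1*(-462) = 5 + 462 = 467)
(179 - 1*69)*(276 + r) = (179 - 1*69)*(276 + 467) = (179 - 69)*743 = 110*743 = 81730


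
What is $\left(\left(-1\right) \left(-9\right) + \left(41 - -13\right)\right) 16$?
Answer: $1008$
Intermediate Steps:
$\left(\left(-1\right) \left(-9\right) + \left(41 - -13\right)\right) 16 = \left(9 + \left(41 + 13\right)\right) 16 = \left(9 + 54\right) 16 = 63 \cdot 16 = 1008$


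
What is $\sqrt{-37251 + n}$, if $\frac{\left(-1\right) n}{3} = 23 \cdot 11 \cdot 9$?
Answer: $3 i \sqrt{4898} \approx 209.96 i$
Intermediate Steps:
$n = -6831$ ($n = - 3 \cdot 23 \cdot 11 \cdot 9 = - 3 \cdot 253 \cdot 9 = \left(-3\right) 2277 = -6831$)
$\sqrt{-37251 + n} = \sqrt{-37251 - 6831} = \sqrt{-44082} = 3 i \sqrt{4898}$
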